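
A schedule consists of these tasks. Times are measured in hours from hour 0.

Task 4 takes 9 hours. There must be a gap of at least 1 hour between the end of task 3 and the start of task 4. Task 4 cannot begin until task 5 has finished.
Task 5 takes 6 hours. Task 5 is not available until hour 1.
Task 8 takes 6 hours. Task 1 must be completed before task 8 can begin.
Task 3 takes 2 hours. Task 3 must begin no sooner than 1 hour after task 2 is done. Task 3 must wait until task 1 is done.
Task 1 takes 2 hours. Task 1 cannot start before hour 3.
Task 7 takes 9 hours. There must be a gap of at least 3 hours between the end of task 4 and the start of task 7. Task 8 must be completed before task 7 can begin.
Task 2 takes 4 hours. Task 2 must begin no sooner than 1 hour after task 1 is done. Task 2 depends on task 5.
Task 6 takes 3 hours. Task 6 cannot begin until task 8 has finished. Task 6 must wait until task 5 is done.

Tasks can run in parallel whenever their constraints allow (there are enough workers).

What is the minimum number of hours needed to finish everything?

36

After its own release at hour 1, task 5 can start at hour 1 and finishes at hour 7.
Task 1 waits on its own release at hour 3, so it starts at hour 3 and finishes at 3 + 2 = hour 5.
Task 8 cannot begin until task 1 (finishes hour 5). It runs from hour 5 to 5 + 6 = hour 11.
For task 6: task 8 (finishes hour 11); task 5 (finishes hour 7). Taking the maximum gives a start of hour 11, and it finishes at 11 + 3 = hour 14.
Task 2 cannot start until task 1 (finishes hour 5, plus 1-hour gap → hour 6); task 5 (finishes hour 7). The controlling bound is hour 7, so task 2 finishes at 7 + 4 = hour 11.
Task 3 has to wait for task 2 (finishes hour 11, plus 1-hour gap → hour 12); task 1 (finishes hour 5). The latest of these is hour 12, so task 3 runs hour 12 to 12 + 2 = hour 14.
Task 4 cannot start until task 3 (finishes hour 14, plus 1-hour gap → hour 15); task 5 (finishes hour 7). The controlling bound is hour 15, so task 4 finishes at 15 + 9 = hour 24.
Task 7 has to wait for task 4 (finishes hour 24, plus 3-hour gap → hour 27); task 8 (finishes hour 11). The latest of these is hour 27, so task 7 runs hour 27 to 27 + 9 = hour 36.
All tasks are finished once the last one completes. Finish times: Task 1 at 5, Task 2 at 11, Task 3 at 14, Task 4 at 24, Task 5 at 7, Task 6 at 14, Task 7 at 36, Task 8 at 11. The latest is hour 36.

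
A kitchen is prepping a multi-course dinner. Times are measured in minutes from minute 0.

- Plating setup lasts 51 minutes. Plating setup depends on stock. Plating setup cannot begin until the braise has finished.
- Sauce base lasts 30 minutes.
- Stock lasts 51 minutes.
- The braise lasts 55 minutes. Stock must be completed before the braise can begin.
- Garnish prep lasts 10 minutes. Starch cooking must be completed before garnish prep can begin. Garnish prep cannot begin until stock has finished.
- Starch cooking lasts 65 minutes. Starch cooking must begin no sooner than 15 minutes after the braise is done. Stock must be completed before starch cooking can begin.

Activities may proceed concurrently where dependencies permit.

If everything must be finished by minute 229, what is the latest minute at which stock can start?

33

Garnish prep must finish by minute 229; it takes 10 minutes, so it must start by 229 − 10 = minute 219.
Starch cooking feeds into garnish prep (must start by minute 219); so starch cooking must finish by minute 219 and therefore start by minute 154.
Plating setup must finish by minute 229; it takes 51 minutes, so it must start by 229 − 51 = minute 178.
The braise must finish in time for starch cooking (must start by minute 154, minus 15-minute gap → minute 139); plating setup (must start by minute 178). The tightest is minute 139, so the braise must start by 139 − 55 = minute 84.
For stock: the braise (must start by minute 84); starch cooking (must start by minute 154); plating setup (must start by minute 178); garnish prep (must start by minute 219). The most restrictive is minute 84; with a 51-minute duration, stock must start by minute 33.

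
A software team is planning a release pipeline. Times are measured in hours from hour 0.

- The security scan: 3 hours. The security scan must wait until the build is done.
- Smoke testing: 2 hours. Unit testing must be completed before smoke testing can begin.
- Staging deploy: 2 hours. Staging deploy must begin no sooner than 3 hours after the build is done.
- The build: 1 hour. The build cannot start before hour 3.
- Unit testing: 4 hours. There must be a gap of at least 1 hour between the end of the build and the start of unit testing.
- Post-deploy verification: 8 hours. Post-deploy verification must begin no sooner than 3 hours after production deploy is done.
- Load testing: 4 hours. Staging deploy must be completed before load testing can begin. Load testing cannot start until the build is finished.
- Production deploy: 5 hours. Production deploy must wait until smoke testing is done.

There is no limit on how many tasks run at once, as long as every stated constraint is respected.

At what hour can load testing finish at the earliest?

The build cannot begin until its own release at hour 3. It runs from hour 3 to 3 + 1 = hour 4.
Staging deploy waits on the build (finishes hour 4, plus 3-hour gap → hour 7), so it starts at hour 7 and finishes at 7 + 2 = hour 9.
Load testing has to wait for staging deploy (finishes hour 9); the build (finishes hour 4). The latest of these is hour 9, so load testing runs hour 9 to 9 + 4 = hour 13.

13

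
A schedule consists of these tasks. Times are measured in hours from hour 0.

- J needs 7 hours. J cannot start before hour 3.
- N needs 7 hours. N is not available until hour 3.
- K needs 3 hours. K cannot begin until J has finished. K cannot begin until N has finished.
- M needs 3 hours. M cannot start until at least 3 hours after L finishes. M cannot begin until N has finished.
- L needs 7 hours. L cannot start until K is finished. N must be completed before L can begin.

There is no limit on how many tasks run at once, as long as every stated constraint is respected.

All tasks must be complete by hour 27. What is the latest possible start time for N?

4

M must finish by hour 27; it takes 3 hours, so it must start by 27 − 3 = hour 24.
L has to be done before M (must start by hour 24, minus 3-hour gap → hour 21). That means finishing by hour 21, i.e. starting by 21 − 7 = hour 14.
K has to be done before L (must start by hour 14). That means finishing by hour 14, i.e. starting by 14 − 3 = hour 11.
N must finish in time for K (must start by hour 11); L (must start by hour 14); M (must start by hour 24). The tightest is hour 11, so N must start by 11 − 7 = hour 4.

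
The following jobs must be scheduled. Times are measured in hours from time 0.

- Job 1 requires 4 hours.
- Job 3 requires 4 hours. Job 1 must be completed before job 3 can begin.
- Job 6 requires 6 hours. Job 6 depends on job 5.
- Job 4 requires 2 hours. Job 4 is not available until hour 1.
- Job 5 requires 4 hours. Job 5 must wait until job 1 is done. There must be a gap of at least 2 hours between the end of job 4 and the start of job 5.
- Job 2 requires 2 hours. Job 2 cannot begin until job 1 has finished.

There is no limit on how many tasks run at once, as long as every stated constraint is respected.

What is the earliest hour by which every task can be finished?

15

Job 4 waits on its own release at hour 1, so it starts at hour 1 and finishes at 1 + 2 = hour 3.
Job 1 can start immediately at hour 0; it finishes at hour 4.
Job 5 has to wait for job 1 (finishes hour 4); job 4 (finishes hour 3, plus 2-hour gap → hour 5). The latest of these is hour 5, so job 5 runs hour 5 to 5 + 4 = hour 9.
Job 6 cannot begin until job 5 (finishes hour 9). It runs from hour 9 to 9 + 6 = hour 15.
Job 3 waits on job 1 (finishes hour 4), so it starts at hour 4 and finishes at 4 + 4 = hour 8.
Job 2 waits on job 1 (finishes hour 4), so it starts at hour 4 and finishes at 4 + 2 = hour 6.
All tasks are finished once the last one completes. Finish times: Job 1 at 4, Job 2 at 6, Job 3 at 8, Job 4 at 3, Job 5 at 9, Job 6 at 15. The latest is hour 15.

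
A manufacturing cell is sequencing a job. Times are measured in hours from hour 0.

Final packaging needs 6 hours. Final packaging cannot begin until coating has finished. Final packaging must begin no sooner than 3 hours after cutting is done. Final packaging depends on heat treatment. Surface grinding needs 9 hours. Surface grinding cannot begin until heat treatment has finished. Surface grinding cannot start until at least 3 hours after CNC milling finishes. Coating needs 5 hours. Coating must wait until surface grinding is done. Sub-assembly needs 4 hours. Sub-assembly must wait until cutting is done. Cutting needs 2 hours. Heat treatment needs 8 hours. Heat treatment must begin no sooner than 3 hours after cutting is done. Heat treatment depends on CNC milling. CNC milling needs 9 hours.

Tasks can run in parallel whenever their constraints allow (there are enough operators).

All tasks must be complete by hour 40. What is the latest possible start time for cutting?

Final packaging must finish by hour 40; it takes 6 hours, so it must start by 40 − 6 = hour 34.
Since final packaging (must start by hour 34) depends on it, coating must finish by hour 34. Backing off its 5-hour duration gives a latest start of hour 29.
Surface grinding feeds into coating (must start by hour 29); so surface grinding must finish by hour 29 and therefore start by hour 20.
Heat treatment feeds surface grinding (must start by hour 20); final packaging (must start by hour 34). Taking the minimum, heat treatment must finish by hour 20 and start by 20 − 8 = hour 12.
Nothing follows sub-assembly; the deadline of hour 40 is its only limit. It must start by 40 − 4 = hour 36.
Cutting feeds heat treatment (must start by hour 12, minus 3-hour gap → hour 9); sub-assembly (must start by hour 36); final packaging (must start by hour 34, minus 3-hour gap → hour 31). Taking the minimum, cutting must finish by hour 9 and start by 9 − 2 = hour 7.

7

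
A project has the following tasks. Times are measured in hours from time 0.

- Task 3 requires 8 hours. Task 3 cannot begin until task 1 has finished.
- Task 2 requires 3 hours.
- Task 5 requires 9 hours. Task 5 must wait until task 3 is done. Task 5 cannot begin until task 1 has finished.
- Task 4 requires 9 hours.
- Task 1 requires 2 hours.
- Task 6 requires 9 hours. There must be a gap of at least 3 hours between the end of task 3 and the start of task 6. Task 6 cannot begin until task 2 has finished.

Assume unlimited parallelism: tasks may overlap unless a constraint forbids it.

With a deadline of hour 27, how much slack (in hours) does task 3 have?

Task 1 can start immediately at hour 0; it finishes at hour 2.
Task 3 waits on task 1 (finishes hour 2), so it starts at hour 2 and finishes at 2 + 8 = hour 10.

Working backward from the deadline:
Task 5 has no dependents, so it just needs to finish by hour 27. Starting by 27 − 9 = hour 18 achieves that.
Task 6 must finish by hour 27; it takes 9 hours, so it must start by 27 − 9 = hour 18.
For task 3: task 5 (must start by hour 18); task 6 (must start by hour 18, minus 3-hour gap → hour 15). The most restrictive is hour 15; with an 8-hour duration, task 3 must start by hour 7.
So task 3 can start as early as hour 2 and as late as hour 7, giving 7 − 2 = 5 hours of slack.

5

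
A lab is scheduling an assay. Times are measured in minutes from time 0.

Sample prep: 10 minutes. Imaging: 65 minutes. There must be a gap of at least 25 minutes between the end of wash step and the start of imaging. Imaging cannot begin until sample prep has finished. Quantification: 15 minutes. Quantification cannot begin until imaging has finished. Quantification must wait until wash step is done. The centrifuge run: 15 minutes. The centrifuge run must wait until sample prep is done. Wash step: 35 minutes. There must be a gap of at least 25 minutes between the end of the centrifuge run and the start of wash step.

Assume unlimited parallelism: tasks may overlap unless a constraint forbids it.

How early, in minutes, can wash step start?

Sample prep has no prerequisites, so it starts at minute 0 and finishes at minute 10.
After sample prep (finishes minute 10), the centrifuge run can start at minute 10 and finishes at minute 25.
Wash step waits on the centrifuge run (finishes minute 25, plus 25-minute gap → minute 50), so the earliest it can start is minute 50.

50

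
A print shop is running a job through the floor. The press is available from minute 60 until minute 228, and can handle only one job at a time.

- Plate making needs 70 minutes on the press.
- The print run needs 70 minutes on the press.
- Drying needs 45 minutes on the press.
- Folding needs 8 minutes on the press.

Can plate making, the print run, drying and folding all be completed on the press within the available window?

The press window is 228 − 60 = 168 minutes.
Running back to back, the jobs need 70 + 70 + 45 + 8 = 193 minutes on the press.
Since 193 > 168, they cannot all fit.

No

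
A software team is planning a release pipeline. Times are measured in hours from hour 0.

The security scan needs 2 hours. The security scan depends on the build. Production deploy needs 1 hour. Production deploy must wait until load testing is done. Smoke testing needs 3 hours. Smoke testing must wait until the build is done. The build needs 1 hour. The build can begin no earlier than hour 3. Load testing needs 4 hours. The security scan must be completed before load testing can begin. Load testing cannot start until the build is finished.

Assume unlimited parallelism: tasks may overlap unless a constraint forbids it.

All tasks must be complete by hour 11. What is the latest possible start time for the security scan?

Production deploy has no dependents, so it just needs to finish by hour 11. Starting by 11 − 1 = hour 10 achieves that.
Load testing feeds into production deploy (must start by hour 10); so load testing must finish by hour 10 and therefore start by hour 6.
Since load testing (must start by hour 6) depends on it, the security scan must finish by hour 6. Backing off its 2-hour duration gives a latest start of hour 4.

4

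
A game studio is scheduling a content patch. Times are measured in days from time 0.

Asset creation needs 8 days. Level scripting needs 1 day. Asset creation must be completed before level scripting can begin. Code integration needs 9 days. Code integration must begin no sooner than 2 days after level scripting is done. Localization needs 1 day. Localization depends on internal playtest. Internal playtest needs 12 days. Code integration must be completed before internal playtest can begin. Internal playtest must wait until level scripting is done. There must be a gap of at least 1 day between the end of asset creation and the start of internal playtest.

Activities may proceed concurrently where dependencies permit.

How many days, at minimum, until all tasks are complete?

33

Asset creation can start immediately at day 0; it finishes at day 8.
Level scripting cannot begin until asset creation (finishes day 8). It runs from day 8 to 8 + 1 = day 9.
Code integration cannot begin until level scripting (finishes day 9, plus 2-day gap → day 11). It runs from day 11 to 11 + 9 = day 20.
For internal playtest: code integration (finishes day 20); level scripting (finishes day 9); asset creation (finishes day 8, plus 1-day gap → day 9). Taking the maximum gives a start of day 20, and it finishes at 20 + 12 = day 32.
Localization waits on internal playtest (finishes day 32), so it starts at day 32 and finishes at 32 + 1 = day 33.
All tasks are finished once the last one completes. Finish times: Asset creation at 8, Level scripting at 9, Code integration at 20, Internal playtest at 32, Localization at 33. The latest is day 33.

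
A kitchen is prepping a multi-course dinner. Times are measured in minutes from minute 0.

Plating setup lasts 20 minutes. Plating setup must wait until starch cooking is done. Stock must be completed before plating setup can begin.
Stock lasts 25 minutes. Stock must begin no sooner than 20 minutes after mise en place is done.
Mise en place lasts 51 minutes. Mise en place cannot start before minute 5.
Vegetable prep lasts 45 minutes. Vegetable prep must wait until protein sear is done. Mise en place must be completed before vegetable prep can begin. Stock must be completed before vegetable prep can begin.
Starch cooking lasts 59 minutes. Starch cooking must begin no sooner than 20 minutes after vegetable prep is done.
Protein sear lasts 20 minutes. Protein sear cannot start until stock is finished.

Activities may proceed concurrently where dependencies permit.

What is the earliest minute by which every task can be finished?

265

Mise en place cannot begin until its own release at minute 5. It runs from minute 5 to 5 + 51 = minute 56.
Stock waits on mise en place (finishes minute 56, plus 20-minute gap → minute 76), so it starts at minute 76 and finishes at 76 + 25 = minute 101.
Protein sear cannot begin until stock (finishes minute 101). It runs from minute 101 to 101 + 20 = minute 121.
Vegetable prep has to wait for protein sear (finishes minute 121); mise en place (finishes minute 56); stock (finishes minute 101). The latest of these is minute 121, so vegetable prep runs minute 121 to 121 + 45 = minute 166.
Starch cooking cannot begin until vegetable prep (finishes minute 166, plus 20-minute gap → minute 186). It runs from minute 186 to 186 + 59 = minute 245.
Plating setup needs all of starch cooking (finishes minute 245); stock (finishes minute 101). That puts its earliest start at minute 245; it finishes at 245 + 20 = minute 265.
All tasks are finished once the last one completes. Finish times: Mise en place at 56, Stock at 101, Protein sear at 121, Vegetable prep at 166, Starch cooking at 245, Plating setup at 265. The latest is minute 265.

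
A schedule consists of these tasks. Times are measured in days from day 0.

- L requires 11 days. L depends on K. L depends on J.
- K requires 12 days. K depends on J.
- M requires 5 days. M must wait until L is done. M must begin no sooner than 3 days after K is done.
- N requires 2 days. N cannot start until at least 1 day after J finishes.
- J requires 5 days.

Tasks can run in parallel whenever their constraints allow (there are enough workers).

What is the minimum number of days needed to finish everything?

33

Nothing blocks J, so it runs from day 0 to day 5.
N waits on J (finishes day 5, plus 1-day gap → day 6), so it starts at day 6 and finishes at 6 + 2 = day 8.
After J (finishes day 5), K can start at day 5 and finishes at day 17.
L cannot start until K (finishes day 17); J (finishes day 5). The controlling bound is day 17, so L finishes at 17 + 11 = day 28.
M cannot start until L (finishes day 28); K (finishes day 17, plus 3-day gap → day 20). The controlling bound is day 28, so M finishes at 28 + 5 = day 33.
All tasks are finished once the last one completes. Finish times: J at 5, K at 17, L at 28, M at 33, N at 8. The latest is day 33.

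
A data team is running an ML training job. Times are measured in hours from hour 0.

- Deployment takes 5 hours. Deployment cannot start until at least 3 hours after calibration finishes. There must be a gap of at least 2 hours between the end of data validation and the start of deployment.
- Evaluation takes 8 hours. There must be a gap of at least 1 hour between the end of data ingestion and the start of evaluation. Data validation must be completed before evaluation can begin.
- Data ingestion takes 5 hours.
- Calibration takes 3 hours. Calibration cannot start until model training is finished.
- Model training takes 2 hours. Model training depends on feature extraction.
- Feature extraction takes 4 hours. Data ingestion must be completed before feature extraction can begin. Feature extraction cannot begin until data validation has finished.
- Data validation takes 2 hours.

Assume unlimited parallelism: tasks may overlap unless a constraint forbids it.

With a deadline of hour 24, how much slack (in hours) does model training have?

2

Data validation can start immediately at hour 0; it finishes at hour 2.
Data ingestion has no prerequisites, so it starts at hour 0 and finishes at hour 5.
For feature extraction: data ingestion (finishes hour 5); data validation (finishes hour 2). Taking the maximum gives a start of hour 5, and it finishes at 5 + 4 = hour 9.
After feature extraction (finishes hour 9), model training can start at hour 9 and finishes at hour 11.

Working backward from the deadline:
Nothing follows deployment; the deadline of hour 24 is its only limit. It must start by 24 − 5 = hour 19.
Since deployment (must start by hour 19, minus 3-hour gap → hour 16) depends on it, calibration must finish by hour 16. Backing off its 3-hour duration gives a latest start of hour 13.
Since calibration (must start by hour 13) depends on it, model training must finish by hour 13. Backing off its 2-hour duration gives a latest start of hour 11.
So model training can start as early as hour 9 and as late as hour 11, giving 11 − 9 = 2 hours of slack.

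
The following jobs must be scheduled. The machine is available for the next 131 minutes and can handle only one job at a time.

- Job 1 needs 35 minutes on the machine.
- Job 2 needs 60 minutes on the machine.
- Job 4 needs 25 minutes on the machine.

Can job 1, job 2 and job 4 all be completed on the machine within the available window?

Running back to back, the jobs need 35 + 60 + 25 = 120 minutes on the machine.
Since 120 ≤ 131, they fit within the window.

Yes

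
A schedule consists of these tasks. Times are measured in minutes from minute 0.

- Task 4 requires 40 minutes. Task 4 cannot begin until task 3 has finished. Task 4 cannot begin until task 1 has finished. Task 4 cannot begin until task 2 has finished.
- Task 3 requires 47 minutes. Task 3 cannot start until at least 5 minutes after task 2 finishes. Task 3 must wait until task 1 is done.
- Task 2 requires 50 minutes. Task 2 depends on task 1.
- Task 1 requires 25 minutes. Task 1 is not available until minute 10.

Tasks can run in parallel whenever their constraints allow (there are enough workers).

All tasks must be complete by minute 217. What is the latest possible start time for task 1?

Nothing follows task 4; the deadline of minute 217 is its only limit. It must start by 217 − 40 = minute 177.
Task 3 must finish before task 4 (must start by minute 177). With a 47-minute duration, task 3 must start by 177 − 47 = minute 130.
Task 2 feeds task 3 (must start by minute 130, minus 5-minute gap → minute 125); task 4 (must start by minute 177). Taking the minimum, task 2 must finish by minute 125 and start by 125 − 50 = minute 75.
Task 1 has several dependents: task 2 (must start by minute 75); task 3 (must start by minute 130); task 4 (must start by minute 177). The earliest of those limits is minute 75, so task 1 must start by 75 − 25 = minute 50.

50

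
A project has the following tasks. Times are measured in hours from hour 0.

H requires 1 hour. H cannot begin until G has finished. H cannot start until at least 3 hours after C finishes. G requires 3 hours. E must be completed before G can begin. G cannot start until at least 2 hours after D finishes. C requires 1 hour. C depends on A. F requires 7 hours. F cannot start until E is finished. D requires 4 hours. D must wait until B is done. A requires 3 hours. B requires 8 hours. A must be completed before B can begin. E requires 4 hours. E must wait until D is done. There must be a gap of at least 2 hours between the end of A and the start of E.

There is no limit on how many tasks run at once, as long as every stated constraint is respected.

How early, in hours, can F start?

19

Nothing blocks A, so it runs from hour 0 to hour 3.
After A (finishes hour 3), B can start at hour 3 and finishes at hour 11.
After B (finishes hour 11), D can start at hour 11 and finishes at hour 15.
For E: D (finishes hour 15); A (finishes hour 3, plus 2-hour gap → hour 5). Taking the maximum gives a start of hour 15, and it finishes at 15 + 4 = hour 19.
F waits on E (finishes hour 19), so the earliest it can start is hour 19.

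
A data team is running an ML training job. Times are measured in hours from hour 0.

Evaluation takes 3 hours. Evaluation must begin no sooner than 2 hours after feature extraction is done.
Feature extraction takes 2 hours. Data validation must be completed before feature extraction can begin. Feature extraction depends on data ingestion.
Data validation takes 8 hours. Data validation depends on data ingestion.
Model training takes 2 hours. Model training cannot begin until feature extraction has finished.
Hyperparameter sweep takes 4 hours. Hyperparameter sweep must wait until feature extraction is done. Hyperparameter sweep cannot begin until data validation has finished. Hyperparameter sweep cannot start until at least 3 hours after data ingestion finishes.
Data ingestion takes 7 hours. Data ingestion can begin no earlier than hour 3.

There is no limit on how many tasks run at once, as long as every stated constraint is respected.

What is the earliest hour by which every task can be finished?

25

Data ingestion cannot begin until its own release at hour 3. It runs from hour 3 to 3 + 7 = hour 10.
Data validation cannot begin until data ingestion (finishes hour 10). It runs from hour 10 to 10 + 8 = hour 18.
For feature extraction: data validation (finishes hour 18); data ingestion (finishes hour 10). Taking the maximum gives a start of hour 18, and it finishes at 18 + 2 = hour 20.
After feature extraction (finishes hour 20, plus 2-hour gap → hour 22), evaluation can start at hour 22 and finishes at hour 25.
After feature extraction (finishes hour 20), model training can start at hour 20 and finishes at hour 22.
Hyperparameter sweep needs all of feature extraction (finishes hour 20); data validation (finishes hour 18); data ingestion (finishes hour 10, plus 3-hour gap → hour 13). That puts its earliest start at hour 20; it finishes at 20 + 4 = hour 24.
All tasks are finished once the last one completes. Finish times: Data ingestion at 10, Data validation at 18, Feature extraction at 20, Hyperparameter sweep at 24, Model training at 22, Evaluation at 25. The latest is hour 25.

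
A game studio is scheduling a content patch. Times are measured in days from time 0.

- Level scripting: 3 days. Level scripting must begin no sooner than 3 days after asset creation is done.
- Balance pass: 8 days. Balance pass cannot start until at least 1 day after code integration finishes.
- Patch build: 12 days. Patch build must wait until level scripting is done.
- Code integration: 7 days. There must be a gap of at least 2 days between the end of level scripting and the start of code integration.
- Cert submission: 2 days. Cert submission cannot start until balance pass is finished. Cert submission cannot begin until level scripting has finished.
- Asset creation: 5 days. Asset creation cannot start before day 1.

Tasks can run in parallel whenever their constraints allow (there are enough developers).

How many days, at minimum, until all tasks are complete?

Asset creation waits on its own release at day 1, so it starts at day 1 and finishes at 1 + 5 = day 6.
After asset creation (finishes day 6, plus 3-day gap → day 9), level scripting can start at day 9 and finishes at day 12.
After level scripting (finishes day 12), patch build can start at day 12 and finishes at day 24.
After level scripting (finishes day 12, plus 2-day gap → day 14), code integration can start at day 14 and finishes at day 21.
Balance pass waits on code integration (finishes day 21, plus 1-day gap → day 22), so it starts at day 22 and finishes at 22 + 8 = day 30.
Cert submission has to wait for balance pass (finishes day 30); level scripting (finishes day 12). The latest of these is day 30, so cert submission runs day 30 to 30 + 2 = day 32.
All tasks are finished once the last one completes. Finish times: Asset creation at 6, Level scripting at 12, Code integration at 21, Balance pass at 30, Cert submission at 32, Patch build at 24. The latest is day 32.

32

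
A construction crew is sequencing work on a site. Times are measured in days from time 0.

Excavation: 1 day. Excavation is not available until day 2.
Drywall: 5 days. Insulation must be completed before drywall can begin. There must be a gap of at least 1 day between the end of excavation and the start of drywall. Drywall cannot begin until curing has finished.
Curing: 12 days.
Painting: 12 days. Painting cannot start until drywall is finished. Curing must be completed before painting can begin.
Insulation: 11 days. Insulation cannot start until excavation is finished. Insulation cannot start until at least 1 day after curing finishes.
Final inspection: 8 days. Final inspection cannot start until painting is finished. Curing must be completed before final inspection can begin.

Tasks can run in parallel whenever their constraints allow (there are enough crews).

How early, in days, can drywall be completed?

Curing has no prerequisites, so it starts at day 0 and finishes at day 12.
After its own release at day 2, excavation can start at day 2 and finishes at day 3.
For insulation: excavation (finishes day 3); curing (finishes day 12, plus 1-day gap → day 13). Taking the maximum gives a start of day 13, and it finishes at 13 + 11 = day 24.
Drywall needs all of insulation (finishes day 24); excavation (finishes day 3, plus 1-day gap → day 4); curing (finishes day 12). That puts its earliest start at day 24; it finishes at 24 + 5 = day 29.

29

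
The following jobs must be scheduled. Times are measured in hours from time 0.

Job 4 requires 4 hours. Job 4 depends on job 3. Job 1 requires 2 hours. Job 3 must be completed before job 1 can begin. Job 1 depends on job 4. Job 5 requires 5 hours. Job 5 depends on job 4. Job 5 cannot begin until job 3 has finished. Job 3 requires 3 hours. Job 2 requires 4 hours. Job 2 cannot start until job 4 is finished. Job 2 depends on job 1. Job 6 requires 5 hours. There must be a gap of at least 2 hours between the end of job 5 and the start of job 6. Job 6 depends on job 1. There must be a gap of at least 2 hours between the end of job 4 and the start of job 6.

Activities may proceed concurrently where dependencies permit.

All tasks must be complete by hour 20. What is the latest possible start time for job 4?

4

Nothing follows job 2; the deadline of hour 20 is its only limit. It must start by 20 − 4 = hour 16.
Job 6 must finish by hour 20; it takes 5 hours, so it must start by 20 − 5 = hour 15.
For job 1: job 2 (must start by hour 16); job 6 (must start by hour 15). The most restrictive is hour 15; with a 2-hour duration, job 1 must start by hour 13.
Job 5 feeds into job 6 (must start by hour 15, minus 2-hour gap → hour 13); so job 5 must finish by hour 13 and therefore start by hour 8.
For job 4: job 1 (must start by hour 13); job 2 (must start by hour 16); job 5 (must start by hour 8); job 6 (must start by hour 15, minus 2-hour gap → hour 13). The most restrictive is hour 8; with a 4-hour duration, job 4 must start by hour 4.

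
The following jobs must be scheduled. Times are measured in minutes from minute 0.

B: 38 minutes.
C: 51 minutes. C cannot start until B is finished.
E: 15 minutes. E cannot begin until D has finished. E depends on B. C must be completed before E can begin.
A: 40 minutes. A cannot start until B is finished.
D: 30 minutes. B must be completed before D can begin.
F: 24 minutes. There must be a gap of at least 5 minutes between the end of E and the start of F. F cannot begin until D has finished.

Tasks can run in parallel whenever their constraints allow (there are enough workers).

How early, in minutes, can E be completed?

B has no prerequisites, so it starts at minute 0 and finishes at minute 38.
D waits on B (finishes minute 38), so it starts at minute 38 and finishes at 38 + 30 = minute 68.
C waits on B (finishes minute 38), so it starts at minute 38 and finishes at 38 + 51 = minute 89.
E needs all of D (finishes minute 68); B (finishes minute 38); C (finishes minute 89). That puts its earliest start at minute 89; it finishes at 89 + 15 = minute 104.

104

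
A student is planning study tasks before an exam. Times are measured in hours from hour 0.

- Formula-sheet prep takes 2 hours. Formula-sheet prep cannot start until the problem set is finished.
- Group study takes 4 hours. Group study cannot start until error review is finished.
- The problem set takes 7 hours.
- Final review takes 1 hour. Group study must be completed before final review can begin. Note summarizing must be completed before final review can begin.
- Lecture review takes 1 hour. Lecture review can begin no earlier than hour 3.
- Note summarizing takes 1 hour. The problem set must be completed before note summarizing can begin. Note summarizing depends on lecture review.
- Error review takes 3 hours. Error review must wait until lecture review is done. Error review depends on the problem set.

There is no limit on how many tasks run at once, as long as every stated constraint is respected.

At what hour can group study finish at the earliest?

14

Nothing blocks the problem set, so it runs from hour 0 to hour 7.
After its own release at hour 3, lecture review can start at hour 3 and finishes at hour 4.
Error review cannot start until lecture review (finishes hour 4); the problem set (finishes hour 7). The controlling bound is hour 7, so error review finishes at 7 + 3 = hour 10.
Group study waits on error review (finishes hour 10), so it starts at hour 10 and finishes at 10 + 4 = hour 14.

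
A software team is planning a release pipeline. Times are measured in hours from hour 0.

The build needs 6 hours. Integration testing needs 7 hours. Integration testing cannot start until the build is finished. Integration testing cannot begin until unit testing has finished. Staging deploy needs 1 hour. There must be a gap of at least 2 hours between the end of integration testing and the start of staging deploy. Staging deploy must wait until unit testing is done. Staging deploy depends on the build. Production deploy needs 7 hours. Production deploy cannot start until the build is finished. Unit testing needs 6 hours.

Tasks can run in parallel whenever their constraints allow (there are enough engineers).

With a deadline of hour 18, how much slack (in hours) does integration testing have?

Unit testing has no prerequisites, so it starts at hour 0 and finishes at hour 6.
Nothing blocks the build, so it runs from hour 0 to hour 6.
For integration testing: the build (finishes hour 6); unit testing (finishes hour 6). Taking the maximum gives a start of hour 6, and it finishes at 6 + 7 = hour 13.

Working backward from the deadline:
Staging deploy has no dependents, so it just needs to finish by hour 18. Starting by 18 − 1 = hour 17 achieves that.
Integration testing must finish before staging deploy (must start by hour 17, minus 2-hour gap → hour 15). With a 7-hour duration, integration testing must start by 15 − 7 = hour 8.
So integration testing can start as early as hour 6 and as late as hour 8, giving 8 − 6 = 2 hours of slack.

2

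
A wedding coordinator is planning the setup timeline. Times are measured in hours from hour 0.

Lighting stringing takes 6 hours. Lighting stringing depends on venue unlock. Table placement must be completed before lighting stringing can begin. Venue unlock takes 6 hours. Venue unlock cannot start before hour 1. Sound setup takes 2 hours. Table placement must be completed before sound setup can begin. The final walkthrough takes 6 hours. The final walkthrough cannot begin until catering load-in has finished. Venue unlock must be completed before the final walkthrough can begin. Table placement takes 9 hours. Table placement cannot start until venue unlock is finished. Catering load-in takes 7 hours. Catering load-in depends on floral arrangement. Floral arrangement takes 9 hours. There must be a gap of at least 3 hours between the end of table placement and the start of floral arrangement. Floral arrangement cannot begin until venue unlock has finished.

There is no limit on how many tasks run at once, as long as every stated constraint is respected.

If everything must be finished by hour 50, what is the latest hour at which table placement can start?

The final walkthrough must finish by hour 50; it takes 6 hours, so it must start by 50 − 6 = hour 44.
Catering load-in feeds into the final walkthrough (must start by hour 44); so catering load-in must finish by hour 44 and therefore start by hour 37.
Floral arrangement feeds into catering load-in (must start by hour 37); so floral arrangement must finish by hour 37 and therefore start by hour 28.
Lighting stringing has no dependents, so it just needs to finish by hour 50. Starting by 50 − 6 = hour 44 achieves that.
Sound setup must finish by hour 50; it takes 2 hours, so it must start by 50 − 2 = hour 48.
Table placement has several dependents: floral arrangement (must start by hour 28, minus 3-hour gap → hour 25); lighting stringing (must start by hour 44); sound setup (must start by hour 48). The earliest of those limits is hour 25, so table placement must start by 25 − 9 = hour 16.

16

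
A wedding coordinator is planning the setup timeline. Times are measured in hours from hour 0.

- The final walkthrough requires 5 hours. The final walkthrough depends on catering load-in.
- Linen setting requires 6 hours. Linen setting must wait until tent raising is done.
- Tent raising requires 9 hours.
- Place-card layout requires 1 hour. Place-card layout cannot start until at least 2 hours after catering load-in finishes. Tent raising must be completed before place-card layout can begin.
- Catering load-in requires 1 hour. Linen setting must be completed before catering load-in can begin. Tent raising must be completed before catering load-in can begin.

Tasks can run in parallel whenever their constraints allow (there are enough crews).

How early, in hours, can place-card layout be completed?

19

Nothing blocks tent raising, so it runs from hour 0 to hour 9.
After tent raising (finishes hour 9), linen setting can start at hour 9 and finishes at hour 15.
Catering load-in needs all of linen setting (finishes hour 15); tent raising (finishes hour 9). That puts its earliest start at hour 15; it finishes at 15 + 1 = hour 16.
Place-card layout needs all of catering load-in (finishes hour 16, plus 2-hour gap → hour 18); tent raising (finishes hour 9). That puts its earliest start at hour 18; it finishes at 18 + 1 = hour 19.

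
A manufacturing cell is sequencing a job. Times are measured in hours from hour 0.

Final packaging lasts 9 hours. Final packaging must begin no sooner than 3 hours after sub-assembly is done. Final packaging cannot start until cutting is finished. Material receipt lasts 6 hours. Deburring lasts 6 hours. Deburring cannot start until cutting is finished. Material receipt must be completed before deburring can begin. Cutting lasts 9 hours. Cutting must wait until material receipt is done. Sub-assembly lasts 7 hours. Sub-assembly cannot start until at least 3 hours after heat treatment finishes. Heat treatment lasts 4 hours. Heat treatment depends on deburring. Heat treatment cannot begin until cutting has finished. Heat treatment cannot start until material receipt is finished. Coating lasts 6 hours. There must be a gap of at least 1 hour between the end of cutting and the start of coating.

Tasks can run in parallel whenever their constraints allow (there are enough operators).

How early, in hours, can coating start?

Nothing blocks material receipt, so it runs from hour 0 to hour 6.
Cutting waits on material receipt (finishes hour 6), so it starts at hour 6 and finishes at 6 + 9 = hour 15.
Coating waits on cutting (finishes hour 15, plus 1-hour gap → hour 16), so the earliest it can start is hour 16.

16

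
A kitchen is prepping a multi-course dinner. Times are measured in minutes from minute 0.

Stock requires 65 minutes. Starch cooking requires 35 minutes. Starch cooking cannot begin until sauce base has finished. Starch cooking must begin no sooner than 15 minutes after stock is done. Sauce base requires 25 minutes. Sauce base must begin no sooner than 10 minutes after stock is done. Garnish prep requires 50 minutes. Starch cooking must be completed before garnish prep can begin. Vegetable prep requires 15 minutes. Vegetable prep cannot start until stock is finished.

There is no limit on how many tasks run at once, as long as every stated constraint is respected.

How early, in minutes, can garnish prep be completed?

Nothing blocks stock, so it runs from minute 0 to minute 65.
After stock (finishes minute 65, plus 10-minute gap → minute 75), sauce base can start at minute 75 and finishes at minute 100.
Starch cooking cannot start until sauce base (finishes minute 100); stock (finishes minute 65, plus 15-minute gap → minute 80). The controlling bound is minute 100, so starch cooking finishes at 100 + 35 = minute 135.
Garnish prep cannot begin until starch cooking (finishes minute 135). It runs from minute 135 to 135 + 50 = minute 185.

185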